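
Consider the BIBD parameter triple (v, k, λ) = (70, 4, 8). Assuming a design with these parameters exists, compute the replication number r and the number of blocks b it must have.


Any 2-(v, k, λ) BIBD satisfies two necessary conditions:
  (i)  Each point sits in r blocks, and counting incidences through any fixed point gives r(k − 1) = λ(v − 1), so r = λ(v − 1)/(k − 1).
  (ii) Total incidences bk = vr, so b = vr/k.
Step 1: r = λ(v − 1)/(k − 1) = 8·(70 − 1)/(4 − 1) = 8·69/3 = 552/3 = 184.
Step 2: b = vr/k = 70·184/4 = 12880/4 = 3220.
Check integrality: r = 184 ∈ Z ✓, b = 3220 ∈ Z ✓.
(These identities are necessary conditions: they determine r and b for any design with these parameters, but do not by themselves prove that one exists.)

r = 184, b = 3220.


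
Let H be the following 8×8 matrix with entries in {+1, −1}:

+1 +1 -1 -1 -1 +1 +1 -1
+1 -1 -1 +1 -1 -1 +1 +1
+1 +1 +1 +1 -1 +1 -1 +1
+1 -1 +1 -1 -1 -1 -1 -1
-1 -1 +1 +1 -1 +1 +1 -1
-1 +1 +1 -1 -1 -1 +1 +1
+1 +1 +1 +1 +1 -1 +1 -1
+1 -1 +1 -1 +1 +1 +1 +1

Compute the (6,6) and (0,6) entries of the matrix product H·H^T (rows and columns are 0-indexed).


Row 0 of H: [1, 1, -1, -1, -1, 1, 1, -1].
Row 6 of H: [1, 1, 1, 1, 1, -1, 1, -1].
(H·H^T)[6][6] = Σ_j H[6][j]·H[6][j] = (1)² + (1)² + (1)² + (1)² + (1)² + (-1)² + (1)² + (-1)² = 1 + 1 + 1 + 1 + 1 + 1 + 1 + 1 = 8.
(H·H^T)[0][6] = Σ_j H[0][j]·H[6][j] = (1)·(1) + (1)·(1) + (-1)·(1) + (-1)·(1) + (-1)·(1) + (1)·(-1) + (1)·(1) + (-1)·(-1) = 1 + 1 + -1 + -1 + -1 + -1 + 1 + 1 = 0.
So rows 0 and 6 are orthogonal; the diagonal entry equals n = 8.

(6,6) entry = 8; (0,6) entry = 0.


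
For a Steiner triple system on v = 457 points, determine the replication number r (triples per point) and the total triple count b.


An STS(v) is a 2-(v, 3, 1) BIBD: block size k = 3, λ = 1.
Replication: r(k − 1) = λ(v − 1) ⇒ r·2 = 457 − 1 = 456 ⇒ r = 228.
Block count: bk = vr ⇒ b·3 = 457·228 = 104196 ⇒ b = 34732.

r = 228, b = 34732.


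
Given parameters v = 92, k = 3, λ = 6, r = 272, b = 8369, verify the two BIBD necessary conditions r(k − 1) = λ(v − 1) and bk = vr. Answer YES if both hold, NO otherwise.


Condition (i): r(k − 1) = 272·2 = 544; λ(v − 1) = 6·91 = 546. Match? NO.
Condition (ii): bk = 8369·3 = 25107; vr = 92·272 = 25024. Match? NO.
Both conditions hold? NO.

NO


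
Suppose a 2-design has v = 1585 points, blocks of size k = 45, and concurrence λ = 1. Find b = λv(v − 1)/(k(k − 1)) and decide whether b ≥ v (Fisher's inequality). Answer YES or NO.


b = λv(v − 1)/(k(k − 1)) = 1·1585·1584/(45·44) = 2510640/1980 = 1268.
Compare with v = 1585: b < v, so Fisher's inequality fails.

NO


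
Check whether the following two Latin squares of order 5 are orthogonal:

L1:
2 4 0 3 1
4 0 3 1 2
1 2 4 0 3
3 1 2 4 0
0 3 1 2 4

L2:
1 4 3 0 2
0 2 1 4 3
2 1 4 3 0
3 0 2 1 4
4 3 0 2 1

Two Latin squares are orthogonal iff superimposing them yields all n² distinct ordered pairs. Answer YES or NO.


Form the n² = 25 superimposed pairs (L1[i][j], L2[i][j]), row by row (rows and columns indexed from 0):
row 0: (2,1) (4,4) (0,3) (3,0) (1,2)
row 1: (4,0) (0,2) (3,1) (1,4) (2,3)
row 2: (1,2) (2,1) (4,4) (0,3) (3,0)
row 3: (3,3) (1,0) (2,2) (4,1) (0,4)
row 4: (0,4) (3,3) (1,0) (2,2) (4,1)
Orthogonality requires all 25 pairs distinct.
But the pair (1,2) repeats: cell (0,4) has L1 = 1, L2 = 2, and cell (2,0) has L1 = 1, L2 = 2.
A repeated pair means some other pair never occurs (only 15 distinct pairs out of 25), so the squares are not orthogonal.
Conclusion: NO.

NO


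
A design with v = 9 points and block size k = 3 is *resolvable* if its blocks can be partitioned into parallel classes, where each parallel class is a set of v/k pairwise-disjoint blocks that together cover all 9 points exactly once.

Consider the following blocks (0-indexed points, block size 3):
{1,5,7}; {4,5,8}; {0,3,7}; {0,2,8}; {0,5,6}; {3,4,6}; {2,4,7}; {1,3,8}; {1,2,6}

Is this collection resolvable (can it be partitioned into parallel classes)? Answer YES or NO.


v = 9, block size k = 3, number of blocks = 9.
For resolvability, blocks must partition into parallel classes of size v/k = 3.
Total blocks must therefore be a multiple of 3: 9 = 3·3 + 0 ⇒ divisible ✓.
Greedy packing gives 3 candidate class(es). Each should be a full parallel class (size 3, covers all 9 points).
  Class 1 (3 blocks): {1,5,7}; {0,2,8}; {3,4,6}. Points covered: [0, 1, 2, 3, 4, 5, 6, 7, 8].
  Class 2 (3 blocks): {4,5,8}; {0,3,7}; {1,2,6}. Points covered: [0, 1, 2, 3, 4, 5, 6, 7, 8].
  Class 3 (3 blocks): {0,5,6}; {2,4,7}; {1,3,8}. Points covered: [0, 1, 2, 3, 4, 5, 6, 7, 8].
All classes full (size 3)? YES. All classes cover every point? YES.
Resolvable? YES.

YES


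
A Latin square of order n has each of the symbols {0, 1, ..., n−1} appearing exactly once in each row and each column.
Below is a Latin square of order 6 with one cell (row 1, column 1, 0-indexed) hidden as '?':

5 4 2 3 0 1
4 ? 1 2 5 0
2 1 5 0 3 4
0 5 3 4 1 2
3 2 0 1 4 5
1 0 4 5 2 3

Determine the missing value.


Row 1 contains symbols [0, 1, 2, 4, 5] — missing [3].
Column 1 contains symbols [0, 1, 2, 4, 5] — missing [3].
The missing symbol must appear in both missing sets; intersection = [3].
Therefore the hidden value is 3.

Missing value = 3.


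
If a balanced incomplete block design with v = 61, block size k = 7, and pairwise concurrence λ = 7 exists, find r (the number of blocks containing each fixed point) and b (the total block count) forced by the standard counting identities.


Any 2-(v, k, λ) BIBD satisfies two necessary conditions:
  (i)  Each point sits in r blocks, and counting incidences through any fixed point gives r(k − 1) = λ(v − 1), so r = λ(v − 1)/(k − 1).
  (ii) Total incidences bk = vr, so b = vr/k.
Step 1: r = λ(v − 1)/(k − 1) = 7·(61 − 1)/(7 − 1) = 7·60/6 = 420/6 = 70.
Step 2: b = vr/k = 61·70/7 = 4270/7 = 610.
Check integrality: r = 70 ∈ Z ✓, b = 610 ∈ Z ✓.
(These identities are necessary conditions: they determine r and b for any design with these parameters, but do not by themselves prove that one exists.)

r = 70, b = 610.


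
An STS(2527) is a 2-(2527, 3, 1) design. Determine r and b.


An STS(v) is a 2-(v, 3, 1) BIBD: block size k = 3, λ = 1.
Replication: r(k − 1) = λ(v − 1) ⇒ r·2 = 2527 − 1 = 2526 ⇒ r = 1263.
Block count: b = v(v − 1)/6 = 2527·2526/6 = 6383202/6 = 1063867.

r = 1263, b = 1063867.


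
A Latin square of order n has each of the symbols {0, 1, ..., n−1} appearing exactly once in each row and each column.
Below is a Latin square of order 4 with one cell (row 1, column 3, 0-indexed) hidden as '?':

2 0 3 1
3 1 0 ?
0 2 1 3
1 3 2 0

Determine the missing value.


Row 1 contains symbols [0, 1, 3] — missing [2].
Column 3 contains symbols [0, 1, 3] — missing [2].
The missing symbol must appear in both missing sets; intersection = [2].
Therefore the hidden value is 2.

Missing value = 2.


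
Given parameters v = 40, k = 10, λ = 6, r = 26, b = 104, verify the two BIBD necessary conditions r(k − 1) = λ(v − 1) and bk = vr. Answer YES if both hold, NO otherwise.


Condition (i): r(k − 1) = 26·9 = 234; λ(v − 1) = 6·39 = 234. Match? YES.
Condition (ii): bk = 104·10 = 1040; vr = 40·26 = 1040. Match? YES.
Both conditions hold? YES.

YES


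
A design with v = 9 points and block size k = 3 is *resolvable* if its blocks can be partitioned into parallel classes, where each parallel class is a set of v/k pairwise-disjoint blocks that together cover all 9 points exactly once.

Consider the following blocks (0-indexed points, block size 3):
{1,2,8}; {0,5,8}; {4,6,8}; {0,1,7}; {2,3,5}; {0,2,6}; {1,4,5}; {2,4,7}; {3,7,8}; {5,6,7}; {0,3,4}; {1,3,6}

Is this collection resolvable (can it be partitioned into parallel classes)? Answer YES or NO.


v = 9, block size k = 3, number of blocks = 12.
For resolvability, blocks must partition into parallel classes of size v/k = 3.
Total blocks must therefore be a multiple of 3: 12 = 3·4 + 0 ⇒ divisible ✓.
Greedy packing gives 4 candidate class(es). Each should be a full parallel class (size 3, covers all 9 points).
  Class 1 (3 blocks): {1,2,8}; {5,6,7}; {0,3,4}. Points covered: [0, 1, 2, 3, 4, 5, 6, 7, 8].
  Class 2 (3 blocks): {0,5,8}; {2,4,7}; {1,3,6}. Points covered: [0, 1, 2, 3, 4, 5, 6, 7, 8].
  Class 3 (3 blocks): {4,6,8}; {0,1,7}; {2,3,5}. Points covered: [0, 1, 2, 3, 4, 5, 6, 7, 8].
  Class 4 (3 blocks): {0,2,6}; {1,4,5}; {3,7,8}. Points covered: [0, 1, 2, 3, 4, 5, 6, 7, 8].
All classes full (size 3)? YES. All classes cover every point? YES.
Resolvable? YES.

YES


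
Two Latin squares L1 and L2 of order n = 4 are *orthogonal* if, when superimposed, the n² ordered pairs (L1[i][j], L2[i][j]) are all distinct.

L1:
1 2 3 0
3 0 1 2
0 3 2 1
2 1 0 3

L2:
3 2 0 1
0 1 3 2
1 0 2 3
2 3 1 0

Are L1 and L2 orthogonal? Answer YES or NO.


Form the n² = 16 superimposed pairs (L1[i][j], L2[i][j]), row by row (rows and columns indexed from 0):
row 0: (1,3) (2,2) (3,0) (0,1)
row 1: (3,0) (0,1) (1,3) (2,2)
row 2: (0,1) (3,0) (2,2) (1,3)
row 3: (2,2) (1,3) (0,1) (3,0)
Orthogonality requires all 16 pairs distinct.
But the pair (3,0) repeats: cell (0,2) has L1 = 3, L2 = 0, and cell (1,0) has L1 = 3, L2 = 0.
A repeated pair means some other pair never occurs (only 4 distinct pairs out of 16), so the squares are not orthogonal.
Conclusion: NO.

NO


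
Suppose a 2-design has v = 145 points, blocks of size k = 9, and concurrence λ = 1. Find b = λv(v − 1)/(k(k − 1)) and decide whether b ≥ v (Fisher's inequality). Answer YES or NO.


b = λv(v − 1)/(k(k − 1)) = 1·145·144/(9·8) = 20880/72 = 290.
Compare with v = 145: b ≥ v, so Fisher's inequality holds.

YES


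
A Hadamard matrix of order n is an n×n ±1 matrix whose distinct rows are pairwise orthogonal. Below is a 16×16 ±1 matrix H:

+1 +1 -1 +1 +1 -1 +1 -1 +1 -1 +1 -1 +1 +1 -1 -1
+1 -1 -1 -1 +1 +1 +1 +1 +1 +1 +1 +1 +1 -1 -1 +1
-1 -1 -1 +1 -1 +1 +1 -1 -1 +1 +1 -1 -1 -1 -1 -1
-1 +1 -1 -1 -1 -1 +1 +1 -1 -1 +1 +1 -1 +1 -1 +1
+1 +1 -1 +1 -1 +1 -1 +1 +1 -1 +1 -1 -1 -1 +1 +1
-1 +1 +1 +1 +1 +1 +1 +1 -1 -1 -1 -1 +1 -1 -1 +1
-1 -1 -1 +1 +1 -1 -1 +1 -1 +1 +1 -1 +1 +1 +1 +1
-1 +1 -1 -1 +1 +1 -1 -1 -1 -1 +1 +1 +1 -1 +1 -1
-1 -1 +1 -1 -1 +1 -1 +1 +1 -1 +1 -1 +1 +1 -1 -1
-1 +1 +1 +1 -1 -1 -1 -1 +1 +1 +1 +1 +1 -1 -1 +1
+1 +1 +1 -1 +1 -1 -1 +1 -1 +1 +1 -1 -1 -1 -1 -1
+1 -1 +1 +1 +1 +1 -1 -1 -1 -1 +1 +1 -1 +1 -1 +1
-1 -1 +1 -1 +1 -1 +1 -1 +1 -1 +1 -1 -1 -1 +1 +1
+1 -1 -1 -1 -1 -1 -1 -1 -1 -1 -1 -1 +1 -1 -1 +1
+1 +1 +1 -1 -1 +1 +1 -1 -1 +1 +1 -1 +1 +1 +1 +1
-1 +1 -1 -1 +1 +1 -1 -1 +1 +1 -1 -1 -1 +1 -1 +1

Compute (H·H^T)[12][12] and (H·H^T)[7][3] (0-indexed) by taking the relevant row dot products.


Row 3 of H: [-1, 1, -1, -1, -1, -1, 1, 1, -1, -1, 1, 1, -1, 1, -1, 1].
Row 7 of H: [-1, 1, -1, -1, 1, 1, -1, -1, -1, -1, 1, 1, 1, -1, 1, -1].
Row 12 of H: [-1, -1, 1, -1, 1, -1, 1, -1, 1, -1, 1, -1, -1, -1, 1, 1].
(H·H^T)[12][12] = Σ_j H[12][j]·H[12][j] = (-1)² + (-1)² + (1)² + (-1)² + (1)² + (-1)² + (1)² + (-1)² + (1)² + (-1)² + (1)² + (-1)² + (-1)² + (-1)² + (1)² + (1)² = 1 + 1 + 1 + 1 + 1 + 1 + 1 + 1 + 1 + 1 + 1 + 1 + 1 + 1 + 1 + 1 = 16.
(H·H^T)[7][3] = Σ_j H[7][j]·H[3][j] = (-1)·(-1) + (1)·(1) + (-1)·(-1) + (-1)·(-1) + (1)·(-1) + (1)·(-1) + (-1)·(1) + (-1)·(1) + (-1)·(-1) + (-1)·(-1) + (1)·(1) + (1)·(1) + (1)·(-1) + (-1)·(1) + (1)·(-1) + (-1)·(1) = 1 + 1 + 1 + 1 + -1 + -1 + -1 + -1 + 1 + 1 + 1 + 1 + -1 + -1 + -1 + -1 = 0.
So rows 7 and 3 are orthogonal; the diagonal entry equals n = 16.

(12,12) entry = 16; (7,3) entry = 0.


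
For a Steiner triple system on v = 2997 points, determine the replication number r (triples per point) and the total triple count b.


An STS(v) is a 2-(v, 3, 1) BIBD: block size k = 3, λ = 1.
Replication: r(k − 1) = λ(v − 1) ⇒ r·2 = 2997 − 1 = 2996 ⇒ r = 1498.
Block count: bk = vr ⇒ b·3 = 2997·1498 = 4489506 ⇒ b = 1496502.

r = 1498, b = 1496502.


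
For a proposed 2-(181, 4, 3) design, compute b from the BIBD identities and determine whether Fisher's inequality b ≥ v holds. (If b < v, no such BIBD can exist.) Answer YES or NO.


r = λ(v − 1)/(k − 1) = 3·180/3 = 180.
b = vr/k = 181·180/4 = 8145.
Fisher's inequality: b ≥ v ⇔ 8145 ≥ 181? YES.

YES


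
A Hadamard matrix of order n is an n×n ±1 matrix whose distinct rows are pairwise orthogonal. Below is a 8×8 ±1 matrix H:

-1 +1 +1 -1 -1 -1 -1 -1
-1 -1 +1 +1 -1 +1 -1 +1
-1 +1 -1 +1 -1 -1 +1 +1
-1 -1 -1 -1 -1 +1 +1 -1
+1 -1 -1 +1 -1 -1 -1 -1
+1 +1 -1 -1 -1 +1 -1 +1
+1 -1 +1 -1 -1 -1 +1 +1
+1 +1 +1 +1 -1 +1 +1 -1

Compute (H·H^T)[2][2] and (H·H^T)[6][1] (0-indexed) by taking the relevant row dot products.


Row 1 of H: [-1, -1, 1, 1, -1, 1, -1, 1].
Row 2 of H: [-1, 1, -1, 1, -1, -1, 1, 1].
Row 6 of H: [1, -1, 1, -1, -1, -1, 1, 1].
(H·H^T)[2][2] = Σ_j H[2][j]·H[2][j] = (-1)² + (1)² + (-1)² + (1)² + (-1)² + (-1)² + (1)² + (1)² = 1 + 1 + 1 + 1 + 1 + 1 + 1 + 1 = 8.
(H·H^T)[6][1] = Σ_j H[6][j]·H[1][j] = (1)·(-1) + (-1)·(-1) + (1)·(1) + (-1)·(1) + (-1)·(-1) + (-1)·(1) + (1)·(-1) + (1)·(1) = -1 + 1 + 1 + -1 + 1 + -1 + -1 + 1 = 0.
So rows 6 and 1 are orthogonal; the diagonal entry equals n = 8.

(2,2) entry = 8; (6,1) entry = 0.


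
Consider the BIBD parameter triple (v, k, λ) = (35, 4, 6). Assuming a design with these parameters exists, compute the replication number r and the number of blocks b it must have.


Any 2-(v, k, λ) BIBD satisfies two necessary conditions:
  (i)  Each point sits in r blocks, and counting incidences through any fixed point gives r(k − 1) = λ(v − 1), so r = λ(v − 1)/(k − 1).
  (ii) Total incidences bk = vr, so b = vr/k.
Step 1: r = λ(v − 1)/(k − 1) = 6·(35 − 1)/(4 − 1) = 6·34/3 = 204/3 = 68.
Step 2: b = vr/k = 35·68/4 = 2380/4 = 595.
Check integrality: r = 68 ∈ Z ✓, b = 595 ∈ Z ✓.
(These identities are necessary conditions: they determine r and b for any design with these parameters, but do not by themselves prove that one exists.)

r = 68, b = 595.


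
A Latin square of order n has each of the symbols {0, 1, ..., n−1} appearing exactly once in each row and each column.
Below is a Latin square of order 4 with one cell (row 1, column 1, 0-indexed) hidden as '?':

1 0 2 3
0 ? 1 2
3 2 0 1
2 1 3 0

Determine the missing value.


Row 1 contains symbols [0, 1, 2] — missing [3].
Column 1 contains symbols [0, 1, 2] — missing [3].
The missing symbol must appear in both missing sets; intersection = [3].
Therefore the hidden value is 3.

Missing value = 3.


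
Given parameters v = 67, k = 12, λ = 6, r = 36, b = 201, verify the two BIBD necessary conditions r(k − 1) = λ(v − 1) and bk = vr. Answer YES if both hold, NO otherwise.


Condition (i): r(k − 1) = 36·11 = 396; λ(v − 1) = 6·66 = 396. Match? YES.
Condition (ii): bk = 201·12 = 2412; vr = 67·36 = 2412. Match? YES.
Both conditions hold? YES.

YES


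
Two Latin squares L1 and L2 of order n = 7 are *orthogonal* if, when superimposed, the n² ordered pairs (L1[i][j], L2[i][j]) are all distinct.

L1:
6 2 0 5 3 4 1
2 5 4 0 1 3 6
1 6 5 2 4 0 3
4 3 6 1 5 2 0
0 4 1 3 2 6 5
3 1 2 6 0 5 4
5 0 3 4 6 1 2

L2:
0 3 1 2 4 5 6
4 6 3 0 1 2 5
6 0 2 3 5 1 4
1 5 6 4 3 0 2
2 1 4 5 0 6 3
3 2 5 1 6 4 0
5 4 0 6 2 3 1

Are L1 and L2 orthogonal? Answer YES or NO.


Form the n² = 49 superimposed pairs (L1[i][j], L2[i][j]), row by row (rows and columns indexed from 0):
row 0: (6,0) (2,3) (0,1) (5,2) (3,4) (4,5) (1,6)
row 1: (2,4) (5,6) (4,3) (0,0) (1,1) (3,2) (6,5)
row 2: (1,6) (6,0) (5,2) (2,3) (4,5) (0,1) (3,4)
row 3: (4,1) (3,5) (6,6) (1,4) (5,3) (2,0) (0,2)
row 4: (0,2) (4,1) (1,4) (3,5) (2,0) (6,6) (5,3)
row 5: (3,3) (1,2) (2,5) (6,1) (0,6) (5,4) (4,0)
row 6: (5,5) (0,4) (3,0) (4,6) (6,2) (1,3) (2,1)
Orthogonality requires all 49 pairs distinct.
But the pair (1,6) repeats: cell (0,6) has L1 = 1, L2 = 6, and cell (2,0) has L1 = 1, L2 = 6.
A repeated pair means some other pair never occurs (only 35 distinct pairs out of 49), so the squares are not orthogonal.
Conclusion: NO.

NO


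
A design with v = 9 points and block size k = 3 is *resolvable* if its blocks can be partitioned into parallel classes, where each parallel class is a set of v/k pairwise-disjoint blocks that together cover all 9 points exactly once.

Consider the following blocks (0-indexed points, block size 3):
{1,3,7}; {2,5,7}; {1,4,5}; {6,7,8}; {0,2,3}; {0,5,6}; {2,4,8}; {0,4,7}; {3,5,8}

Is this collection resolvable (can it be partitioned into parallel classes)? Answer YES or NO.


v = 9, block size k = 3, number of blocks = 9.
For resolvability, blocks must partition into parallel classes of size v/k = 3.
Total blocks must therefore be a multiple of 3: 9 = 3·3 + 0 ⇒ divisible ✓.
Consider block {2,5,7}. It intersects every other block in the collection, so no parallel class of size 3 can contain it.
Since every block must belong to some parallel class in a resolution, the collection cannot be partitioned into parallel classes.
Resolvable? NO.

NO


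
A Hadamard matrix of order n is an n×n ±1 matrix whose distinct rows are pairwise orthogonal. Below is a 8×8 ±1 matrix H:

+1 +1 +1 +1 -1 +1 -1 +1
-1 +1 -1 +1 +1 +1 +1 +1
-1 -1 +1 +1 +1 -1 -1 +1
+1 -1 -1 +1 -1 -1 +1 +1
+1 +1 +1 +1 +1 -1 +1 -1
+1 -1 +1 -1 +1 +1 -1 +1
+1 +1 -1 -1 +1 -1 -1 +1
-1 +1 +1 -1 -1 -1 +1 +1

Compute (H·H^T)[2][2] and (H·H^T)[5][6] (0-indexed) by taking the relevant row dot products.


Row 2 of H: [-1, -1, 1, 1, 1, -1, -1, 1].
Row 5 of H: [1, -1, 1, -1, 1, 1, -1, 1].
Row 6 of H: [1, 1, -1, -1, 1, -1, -1, 1].
(H·H^T)[2][2] = Σ_j H[2][j]·H[2][j] = (-1)² + (-1)² + (1)² + (1)² + (1)² + (-1)² + (-1)² + (1)² = 1 + 1 + 1 + 1 + 1 + 1 + 1 + 1 = 8.
(H·H^T)[5][6] = Σ_j H[5][j]·H[6][j] = (1)·(1) + (-1)·(1) + (1)·(-1) + (-1)·(-1) + (1)·(1) + (1)·(-1) + (-1)·(-1) + (1)·(1) = 1 + -1 + -1 + 1 + 1 + -1 + 1 + 1 = 2.
Rows 5 and 6 are not orthogonal (dot product = 2 ≠ 0), so H is not a Hadamard matrix.

(2,2) entry = 8; (5,6) entry = 2.


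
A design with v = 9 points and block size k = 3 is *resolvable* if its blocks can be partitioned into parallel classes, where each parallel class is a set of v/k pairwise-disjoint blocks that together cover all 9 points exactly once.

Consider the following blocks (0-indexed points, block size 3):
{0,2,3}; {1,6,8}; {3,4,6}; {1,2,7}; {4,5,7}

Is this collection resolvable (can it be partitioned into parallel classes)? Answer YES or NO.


v = 9, block size k = 3, number of blocks = 5.
For resolvability, blocks must partition into parallel classes of size v/k = 3.
Total blocks must therefore be a multiple of 3: 5 = 3·1 + 2 ⇒ not divisible ✗.
Resolvable? NO.

NO


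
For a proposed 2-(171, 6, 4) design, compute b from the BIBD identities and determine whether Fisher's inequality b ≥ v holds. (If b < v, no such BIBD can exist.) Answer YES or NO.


r = λ(v − 1)/(k − 1) = 4·170/5 = 136.
b = vr/k = 171·136/6 = 3876.
Fisher's inequality: b ≥ v ⇔ 3876 ≥ 171? YES.

YES


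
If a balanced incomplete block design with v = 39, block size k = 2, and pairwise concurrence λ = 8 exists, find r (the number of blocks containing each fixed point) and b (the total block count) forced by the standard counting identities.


Any 2-(v, k, λ) BIBD satisfies two necessary conditions:
  (i)  Each point sits in r blocks, and counting incidences through any fixed point gives r(k − 1) = λ(v − 1), so r = λ(v − 1)/(k − 1).
  (ii) Total incidences bk = vr, so b = vr/k.
Step 1: r = λ(v − 1)/(k − 1) = 8·(39 − 1)/(2 − 1) = 8·38/1 = 304/1 = 304.
Step 2: b = vr/k = 39·304/2 = 11856/2 = 5928.
Check integrality: r = 304 ∈ Z ✓, b = 5928 ∈ Z ✓.
(These identities are necessary conditions: they determine r and b for any design with these parameters, but do not by themselves prove that one exists.)

r = 304, b = 5928.


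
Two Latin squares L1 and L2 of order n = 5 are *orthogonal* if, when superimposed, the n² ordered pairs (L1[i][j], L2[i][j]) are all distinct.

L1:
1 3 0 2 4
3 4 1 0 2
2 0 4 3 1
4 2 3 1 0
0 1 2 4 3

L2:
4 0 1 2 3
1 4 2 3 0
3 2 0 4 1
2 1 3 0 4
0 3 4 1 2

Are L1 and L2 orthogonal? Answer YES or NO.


Form the n² = 25 superimposed pairs (L1[i][j], L2[i][j]), row by row (rows and columns indexed from 0):
row 0: (1,4) (3,0) (0,1) (2,2) (4,3)
row 1: (3,1) (4,4) (1,2) (0,3) (2,0)
row 2: (2,3) (0,2) (4,0) (3,4) (1,1)
row 3: (4,2) (2,1) (3,3) (1,0) (0,4)
row 4: (0,0) (1,3) (2,4) (4,1) (3,2)
Orthogonality requires all 25 pairs distinct.
Check by first coordinate: for each symbol s of L1, list the L2 entries in the n cells where L1 = s; they must all differ.
  L1 = 0: L2 entries (in reading order) 1, 3, 2, 4, 0 — all 5 distinct ✓
  L1 = 1: L2 entries (in reading order) 4, 2, 1, 0, 3 — all 5 distinct ✓
  L1 = 2: L2 entries (in reading order) 2, 0, 3, 1, 4 — all 5 distinct ✓
  L1 = 3: L2 entries (in reading order) 0, 1, 4, 3, 2 — all 5 distinct ✓
  L1 = 4: L2 entries (in reading order) 3, 4, 0, 2, 1 — all 5 distinct ✓
Every symbol of L1 meets every symbol of L2 exactly once, so all 25 pairs are distinct (25 of 25).
Conclusion: YES.

YES


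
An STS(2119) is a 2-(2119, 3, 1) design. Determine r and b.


An STS(v) is a 2-(v, 3, 1) BIBD: block size k = 3, λ = 1.
Replication: r(k − 1) = λ(v − 1) ⇒ r·2 = 2119 − 1 = 2118 ⇒ r = 1059.
Block count: bk = vr ⇒ b·3 = 2119·1059 = 2244021 ⇒ b = 748007.

r = 1059, b = 748007.


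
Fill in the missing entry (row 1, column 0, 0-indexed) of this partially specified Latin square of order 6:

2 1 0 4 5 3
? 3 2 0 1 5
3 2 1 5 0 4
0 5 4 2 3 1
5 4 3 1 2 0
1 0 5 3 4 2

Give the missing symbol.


Row 1 contains symbols [0, 1, 2, 3, 5] — missing [4].
Column 0 contains symbols [0, 1, 2, 3, 5] — missing [4].
The missing symbol must appear in both missing sets; intersection = [4].
Therefore the hidden value is 4.

Missing value = 4.


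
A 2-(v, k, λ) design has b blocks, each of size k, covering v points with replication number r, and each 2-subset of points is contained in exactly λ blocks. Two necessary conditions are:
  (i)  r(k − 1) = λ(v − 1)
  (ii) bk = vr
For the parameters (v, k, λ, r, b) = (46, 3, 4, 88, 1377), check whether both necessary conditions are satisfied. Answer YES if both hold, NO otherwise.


Condition (i): r(k − 1) = 88·2 = 176; λ(v − 1) = 4·45 = 180. Match? NO.
Condition (ii): bk = 1377·3 = 4131; vr = 46·88 = 4048. Match? NO.
Both conditions hold? NO.

NO


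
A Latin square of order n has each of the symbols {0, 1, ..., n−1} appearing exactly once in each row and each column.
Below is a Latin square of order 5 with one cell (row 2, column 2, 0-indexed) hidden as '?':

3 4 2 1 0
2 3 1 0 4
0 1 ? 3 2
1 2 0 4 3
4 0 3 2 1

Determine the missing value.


Row 2 contains symbols [0, 1, 2, 3] — missing [4].
Column 2 contains symbols [0, 1, 2, 3] — missing [4].
The missing symbol must appear in both missing sets; intersection = [4].
Therefore the hidden value is 4.

Missing value = 4.


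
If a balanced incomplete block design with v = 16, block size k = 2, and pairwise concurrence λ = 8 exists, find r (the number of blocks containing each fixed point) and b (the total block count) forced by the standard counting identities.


Any 2-(v, k, λ) BIBD satisfies two necessary conditions:
  (i)  Each point sits in r blocks, and counting incidences through any fixed point gives r(k − 1) = λ(v − 1), so r = λ(v − 1)/(k − 1).
  (ii) Total incidences bk = vr, so b = vr/k.
Step 1: r = λ(v − 1)/(k − 1) = 8·(16 − 1)/(2 − 1) = 8·15/1 = 120/1 = 120.
Step 2: b = vr/k = 16·120/2 = 1920/2 = 960.
Check integrality: r = 120 ∈ Z ✓, b = 960 ∈ Z ✓.
(These identities are necessary conditions: they determine r and b for any design with these parameters, but do not by themselves prove that one exists.)

r = 120, b = 960.


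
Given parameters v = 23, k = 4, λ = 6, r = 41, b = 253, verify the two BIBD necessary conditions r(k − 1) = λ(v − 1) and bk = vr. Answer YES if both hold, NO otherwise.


Condition (i): r(k − 1) = 41·3 = 123; λ(v − 1) = 6·22 = 132. Match? NO.
Condition (ii): bk = 253·4 = 1012; vr = 23·41 = 943. Match? NO.
Both conditions hold? NO.

NO


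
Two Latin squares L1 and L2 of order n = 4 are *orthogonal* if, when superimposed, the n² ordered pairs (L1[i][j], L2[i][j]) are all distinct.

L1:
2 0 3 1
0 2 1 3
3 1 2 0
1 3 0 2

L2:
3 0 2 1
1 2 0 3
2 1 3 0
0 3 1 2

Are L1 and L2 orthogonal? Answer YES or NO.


Form the n² = 16 superimposed pairs (L1[i][j], L2[i][j]), row by row (rows and columns indexed from 0):
row 0: (2,3) (0,0) (3,2) (1,1)
row 1: (0,1) (2,2) (1,0) (3,3)
row 2: (3,2) (1,1) (2,3) (0,0)
row 3: (1,0) (3,3) (0,1) (2,2)
Orthogonality requires all 16 pairs distinct.
But the pair (3,2) repeats: cell (0,2) has L1 = 3, L2 = 2, and cell (2,0) has L1 = 3, L2 = 2.
A repeated pair means some other pair never occurs (only 8 distinct pairs out of 16), so the squares are not orthogonal.
Conclusion: NO.

NO


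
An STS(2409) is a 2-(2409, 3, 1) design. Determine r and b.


An STS(v) is a 2-(v, 3, 1) BIBD: block size k = 3, λ = 1.
Replication: r(k − 1) = λ(v − 1) ⇒ r·2 = 2409 − 1 = 2408 ⇒ r = 1204.
Block count: b = v(v − 1)/6 = 2409·2408/6 = 5800872/6 = 966812.
(Check via bk = vr: 966812·3 = 2900436 = 2409·1204 = 2900436 ✓.)

r = 1204, b = 966812.


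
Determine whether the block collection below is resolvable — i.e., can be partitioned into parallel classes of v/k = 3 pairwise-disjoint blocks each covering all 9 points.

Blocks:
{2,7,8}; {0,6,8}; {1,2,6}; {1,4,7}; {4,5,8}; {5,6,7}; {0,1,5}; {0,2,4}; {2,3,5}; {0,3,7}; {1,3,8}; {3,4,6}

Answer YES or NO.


v = 9, block size k = 3, number of blocks = 12.
For resolvability, blocks must partition into parallel classes of size v/k = 3.
Total blocks must therefore be a multiple of 3: 12 = 3·4 + 0 ⇒ divisible ✓.
Greedy packing gives 4 candidate class(es). Each should be a full parallel class (size 3, covers all 9 points).
  Class 1 (3 blocks): {2,7,8}; {0,1,5}; {3,4,6}. Points covered: [0, 1, 2, 3, 4, 5, 6, 7, 8].
  Class 2 (3 blocks): {0,6,8}; {1,4,7}; {2,3,5}. Points covered: [0, 1, 2, 3, 4, 5, 6, 7, 8].
  Class 3 (3 blocks): {1,2,6}; {4,5,8}; {0,3,7}. Points covered: [0, 1, 2, 3, 4, 5, 6, 7, 8].
  Class 4 (3 blocks): {5,6,7}; {0,2,4}; {1,3,8}. Points covered: [0, 1, 2, 3, 4, 5, 6, 7, 8].
All classes full (size 3)? YES. All classes cover every point? YES.
Resolvable? YES.

YES


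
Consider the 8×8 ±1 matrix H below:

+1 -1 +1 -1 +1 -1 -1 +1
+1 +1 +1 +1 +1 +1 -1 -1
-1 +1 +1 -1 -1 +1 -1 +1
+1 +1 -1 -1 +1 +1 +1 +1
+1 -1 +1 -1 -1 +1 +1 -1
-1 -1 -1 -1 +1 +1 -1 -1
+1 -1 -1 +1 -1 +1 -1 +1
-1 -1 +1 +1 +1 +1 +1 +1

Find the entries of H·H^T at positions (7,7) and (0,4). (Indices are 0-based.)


Row 0 of H: [1, -1, 1, -1, 1, -1, -1, 1].
Row 4 of H: [1, -1, 1, -1, -1, 1, 1, -1].
Row 7 of H: [-1, -1, 1, 1, 1, 1, 1, 1].
(H·H^T)[7][7] = Σ_j H[7][j]·H[7][j] = (-1)² + (-1)² + (1)² + (1)² + (1)² + (1)² + (1)² + (1)² = 1 + 1 + 1 + 1 + 1 + 1 + 1 + 1 = 8.
(H·H^T)[0][4] = Σ_j H[0][j]·H[4][j] = (1)·(1) + (-1)·(-1) + (1)·(1) + (-1)·(-1) + (1)·(-1) + (-1)·(1) + (-1)·(1) + (1)·(-1) = 1 + 1 + 1 + 1 + -1 + -1 + -1 + -1 = 0.
So rows 0 and 4 are orthogonal; the diagonal entry equals n = 8.

(7,7) entry = 8; (0,4) entry = 0.


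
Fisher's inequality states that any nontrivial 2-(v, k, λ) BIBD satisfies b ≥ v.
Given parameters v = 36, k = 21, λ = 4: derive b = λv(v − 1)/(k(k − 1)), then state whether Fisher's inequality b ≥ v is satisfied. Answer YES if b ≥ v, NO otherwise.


b = λv(v − 1)/(k(k − 1)) = 4·36·35/(21·20) = 5040/420 = 12.
Compare with v = 36: b < v, so Fisher's inequality fails.

NO


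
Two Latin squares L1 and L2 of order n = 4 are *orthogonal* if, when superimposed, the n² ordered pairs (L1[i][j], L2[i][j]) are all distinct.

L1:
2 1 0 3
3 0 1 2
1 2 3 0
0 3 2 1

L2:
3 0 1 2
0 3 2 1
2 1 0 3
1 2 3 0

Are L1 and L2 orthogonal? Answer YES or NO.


Form the n² = 16 superimposed pairs (L1[i][j], L2[i][j]), row by row (rows and columns indexed from 0):
row 0: (2,3) (1,0) (0,1) (3,2)
row 1: (3,0) (0,3) (1,2) (2,1)
row 2: (1,2) (2,1) (3,0) (0,3)
row 3: (0,1) (3,2) (2,3) (1,0)
Orthogonality requires all 16 pairs distinct.
But the pair (1,2) repeats: cell (1,2) has L1 = 1, L2 = 2, and cell (2,0) has L1 = 1, L2 = 2.
A repeated pair means some other pair never occurs (only 8 distinct pairs out of 16), so the squares are not orthogonal.
Conclusion: NO.

NO


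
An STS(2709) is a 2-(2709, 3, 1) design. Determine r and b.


An STS(v) is a 2-(v, 3, 1) BIBD: block size k = 3, λ = 1.
Replication: r(k − 1) = λ(v − 1) ⇒ r·2 = 2709 − 1 = 2708 ⇒ r = 1354.
Block count: b = v(v − 1)/6 = 2709·2708/6 = 7335972/6 = 1222662.

r = 1354, b = 1222662.


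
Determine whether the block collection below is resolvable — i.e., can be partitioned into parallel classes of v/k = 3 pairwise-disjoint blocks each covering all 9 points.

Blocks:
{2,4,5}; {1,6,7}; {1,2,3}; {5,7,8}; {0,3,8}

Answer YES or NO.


v = 9, block size k = 3, number of blocks = 5.
For resolvability, blocks must partition into parallel classes of size v/k = 3.
Total blocks must therefore be a multiple of 3: 5 = 3·1 + 2 ⇒ not divisible ✗.
Resolvable? NO.

NO


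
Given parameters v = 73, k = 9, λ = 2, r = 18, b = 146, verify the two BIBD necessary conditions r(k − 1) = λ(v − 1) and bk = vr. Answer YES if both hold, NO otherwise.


Condition (i): r(k − 1) = 18·8 = 144; λ(v − 1) = 2·72 = 144. Match? YES.
Condition (ii): bk = 146·9 = 1314; vr = 73·18 = 1314. Match? YES.
Both conditions hold? YES.

YES


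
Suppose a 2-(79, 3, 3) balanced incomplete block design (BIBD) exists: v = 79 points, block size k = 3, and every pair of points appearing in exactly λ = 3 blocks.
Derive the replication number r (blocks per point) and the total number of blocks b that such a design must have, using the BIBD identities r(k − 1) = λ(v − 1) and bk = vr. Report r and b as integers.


Any 2-(v, k, λ) BIBD satisfies two necessary conditions:
  (i)  Each point sits in r blocks, and counting incidences through any fixed point gives r(k − 1) = λ(v − 1), so r = λ(v − 1)/(k − 1).
  (ii) Total incidences bk = vr, so b = vr/k.
Step 1: r = λ(v − 1)/(k − 1) = 3·(79 − 1)/(3 − 1) = 3·78/2 = 234/2 = 117.
Step 2: b = vr/k = 79·117/3 = 9243/3 = 3081.
Check integrality: r = 117 ∈ Z ✓, b = 3081 ∈ Z ✓.
(These identities are necessary conditions: they determine r and b for any design with these parameters, but do not by themselves prove that one exists.)

r = 117, b = 3081.


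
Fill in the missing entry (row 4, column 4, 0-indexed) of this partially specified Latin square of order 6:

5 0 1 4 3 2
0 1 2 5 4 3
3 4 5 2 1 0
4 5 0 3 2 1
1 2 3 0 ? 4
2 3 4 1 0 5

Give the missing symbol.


Row 4 contains symbols [0, 1, 2, 3, 4] — missing [5].
Column 4 contains symbols [0, 1, 2, 3, 4] — missing [5].
The missing symbol must appear in both missing sets; intersection = [5].
Therefore the hidden value is 5.

Missing value = 5.


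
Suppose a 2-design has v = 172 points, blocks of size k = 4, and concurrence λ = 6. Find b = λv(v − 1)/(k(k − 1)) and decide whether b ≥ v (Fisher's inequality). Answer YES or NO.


b = λv(v − 1)/(k(k − 1)) = 6·172·171/(4·3) = 176472/12 = 14706.
Compare with v = 172: b ≥ v, so Fisher's inequality holds.

YES


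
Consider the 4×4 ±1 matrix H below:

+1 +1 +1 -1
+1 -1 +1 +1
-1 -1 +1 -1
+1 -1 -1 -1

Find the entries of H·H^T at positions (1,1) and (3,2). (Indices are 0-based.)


Row 1 of H: [1, -1, 1, 1].
Row 2 of H: [-1, -1, 1, -1].
Row 3 of H: [1, -1, -1, -1].
(H·H^T)[1][1] = Σ_j H[1][j]·H[1][j] = (1)² + (-1)² + (1)² + (1)² = 1 + 1 + 1 + 1 = 4.
(H·H^T)[3][2] = Σ_j H[3][j]·H[2][j] = (1)·(-1) + (-1)·(-1) + (-1)·(1) + (-1)·(-1) = -1 + 1 + -1 + 1 = 0.
So rows 3 and 2 are orthogonal; the diagonal entry equals n = 4.

(1,1) entry = 4; (3,2) entry = 0.


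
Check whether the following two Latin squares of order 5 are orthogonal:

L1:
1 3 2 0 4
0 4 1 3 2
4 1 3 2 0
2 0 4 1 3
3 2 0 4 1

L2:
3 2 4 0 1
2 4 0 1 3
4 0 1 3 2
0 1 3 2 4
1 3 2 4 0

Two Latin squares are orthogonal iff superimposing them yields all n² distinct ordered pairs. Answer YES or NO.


Form the n² = 25 superimposed pairs (L1[i][j], L2[i][j]), row by row (rows and columns indexed from 0):
row 0: (1,3) (3,2) (2,4) (0,0) (4,1)
row 1: (0,2) (4,4) (1,0) (3,1) (2,3)
row 2: (4,4) (1,0) (3,1) (2,3) (0,2)
row 3: (2,0) (0,1) (4,3) (1,2) (3,4)
row 4: (3,1) (2,3) (0,2) (4,4) (1,0)
Orthogonality requires all 25 pairs distinct.
But the pair (4,4) repeats: cell (1,1) has L1 = 4, L2 = 4, and cell (2,0) has L1 = 4, L2 = 4.
A repeated pair means some other pair never occurs (only 15 distinct pairs out of 25), so the squares are not orthogonal.
Conclusion: NO.

NO


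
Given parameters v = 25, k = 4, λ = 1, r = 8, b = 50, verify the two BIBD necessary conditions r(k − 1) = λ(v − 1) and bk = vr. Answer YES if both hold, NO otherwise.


Condition (i): r(k − 1) = 8·3 = 24; λ(v − 1) = 1·24 = 24. Match? YES.
Condition (ii): bk = 50·4 = 200; vr = 25·8 = 200. Match? YES.
Both conditions hold? YES.

YES


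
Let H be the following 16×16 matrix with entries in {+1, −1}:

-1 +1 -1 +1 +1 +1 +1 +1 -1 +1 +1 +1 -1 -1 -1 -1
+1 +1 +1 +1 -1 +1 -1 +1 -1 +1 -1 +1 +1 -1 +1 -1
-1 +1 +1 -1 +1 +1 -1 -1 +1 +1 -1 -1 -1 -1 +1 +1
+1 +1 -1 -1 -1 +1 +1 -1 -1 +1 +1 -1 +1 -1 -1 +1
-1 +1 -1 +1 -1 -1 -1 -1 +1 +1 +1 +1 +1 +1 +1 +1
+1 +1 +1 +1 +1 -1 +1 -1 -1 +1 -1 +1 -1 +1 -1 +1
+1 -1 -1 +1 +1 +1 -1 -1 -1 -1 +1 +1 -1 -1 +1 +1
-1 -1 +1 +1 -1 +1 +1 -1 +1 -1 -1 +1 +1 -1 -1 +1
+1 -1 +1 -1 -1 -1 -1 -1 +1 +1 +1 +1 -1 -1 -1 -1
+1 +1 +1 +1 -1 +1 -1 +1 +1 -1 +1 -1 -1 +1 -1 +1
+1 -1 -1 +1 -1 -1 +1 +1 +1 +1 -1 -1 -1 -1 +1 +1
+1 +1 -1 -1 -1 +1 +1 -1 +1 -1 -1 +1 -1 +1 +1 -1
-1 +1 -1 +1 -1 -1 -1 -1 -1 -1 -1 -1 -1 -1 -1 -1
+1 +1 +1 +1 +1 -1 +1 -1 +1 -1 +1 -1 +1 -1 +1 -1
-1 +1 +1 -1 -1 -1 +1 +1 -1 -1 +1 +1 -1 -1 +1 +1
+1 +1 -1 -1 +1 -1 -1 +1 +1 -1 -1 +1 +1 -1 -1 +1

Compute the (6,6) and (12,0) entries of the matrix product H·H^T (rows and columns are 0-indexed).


Row 0 of H: [-1, 1, -1, 1, 1, 1, 1, 1, -1, 1, 1, 1, -1, -1, -1, -1].
Row 6 of H: [1, -1, -1, 1, 1, 1, -1, -1, -1, -1, 1, 1, -1, -1, 1, 1].
Row 12 of H: [-1, 1, -1, 1, -1, -1, -1, -1, -1, -1, -1, -1, -1, -1, -1, -1].
(H·H^T)[6][6] = Σ_j H[6][j]·H[6][j] = (1)² + (-1)² + (-1)² + (1)² + (1)² + (1)² + (-1)² + (-1)² + (-1)² + (-1)² + (1)² + (1)² + (-1)² + (-1)² + (1)² + (1)² = 1 + 1 + 1 + 1 + 1 + 1 + 1 + 1 + 1 + 1 + 1 + 1 + 1 + 1 + 1 + 1 = 16.
(H·H^T)[12][0] = Σ_j H[12][j]·H[0][j] = (-1)·(-1) + (1)·(1) + (-1)·(-1) + (1)·(1) + (-1)·(1) + (-1)·(1) + (-1)·(1) + (-1)·(1) + (-1)·(-1) + (-1)·(1) + (-1)·(1) + (-1)·(1) + (-1)·(-1) + (-1)·(-1) + (-1)·(-1) + (-1)·(-1) = 1 + 1 + 1 + 1 + -1 + -1 + -1 + -1 + 1 + -1 + -1 + -1 + 1 + 1 + 1 + 1 = 2.
Rows 12 and 0 are not orthogonal (dot product = 2 ≠ 0), so H is not a Hadamard matrix.

(6,6) entry = 16; (12,0) entry = 2.


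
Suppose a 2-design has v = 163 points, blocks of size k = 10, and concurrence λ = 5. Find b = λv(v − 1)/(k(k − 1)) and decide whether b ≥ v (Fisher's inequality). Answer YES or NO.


r = λ(v − 1)/(k − 1) = 5·162/9 = 90.
b = vr/k = 163·90/10 = 1467.
Fisher's inequality: b ≥ v ⇔ 1467 ≥ 163? YES.

YES


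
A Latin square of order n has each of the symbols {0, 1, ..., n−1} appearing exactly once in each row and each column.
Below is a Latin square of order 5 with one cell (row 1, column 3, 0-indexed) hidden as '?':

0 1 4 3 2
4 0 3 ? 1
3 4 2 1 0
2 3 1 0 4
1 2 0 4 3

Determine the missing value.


Row 1 contains symbols [0, 1, 3, 4] — missing [2].
Column 3 contains symbols [0, 1, 3, 4] — missing [2].
The missing symbol must appear in both missing sets; intersection = [2].
Therefore the hidden value is 2.

Missing value = 2.


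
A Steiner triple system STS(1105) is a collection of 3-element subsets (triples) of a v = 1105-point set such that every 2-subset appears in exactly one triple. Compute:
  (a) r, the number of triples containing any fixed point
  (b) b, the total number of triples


An STS(v) is a 2-(v, 3, 1) BIBD: block size k = 3, λ = 1.
Replication: r(k − 1) = λ(v − 1) ⇒ r·2 = 1105 − 1 = 1104 ⇒ r = 552.
Block count: bk = vr ⇒ b·3 = 1105·552 = 609960 ⇒ b = 203320.

r = 552, b = 203320.


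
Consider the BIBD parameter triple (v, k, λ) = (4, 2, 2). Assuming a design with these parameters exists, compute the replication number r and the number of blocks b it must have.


Any 2-(v, k, λ) BIBD satisfies two necessary conditions:
  (i)  Each point sits in r blocks, and counting incidences through any fixed point gives r(k − 1) = λ(v − 1), so r = λ(v − 1)/(k − 1).
  (ii) Total incidences bk = vr, so b = vr/k.
Step 1: r = λ(v − 1)/(k − 1) = 2·(4 − 1)/(2 − 1) = 2·3/1 = 6/1 = 6.
Step 2: b = vr/k = 4·6/2 = 24/2 = 12.
Check integrality: r = 6 ∈ Z ✓, b = 12 ∈ Z ✓.
(These identities are necessary conditions: they determine r and b for any design with these parameters, but do not by themselves prove that one exists.)

r = 6, b = 12.


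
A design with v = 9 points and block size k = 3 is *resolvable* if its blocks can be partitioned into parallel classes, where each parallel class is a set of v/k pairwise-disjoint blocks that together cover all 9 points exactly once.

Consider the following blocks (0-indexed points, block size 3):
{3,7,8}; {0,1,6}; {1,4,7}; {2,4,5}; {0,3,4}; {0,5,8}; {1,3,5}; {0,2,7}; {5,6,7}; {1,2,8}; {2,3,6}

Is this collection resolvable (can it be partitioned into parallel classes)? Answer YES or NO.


v = 9, block size k = 3, number of blocks = 11.
For resolvability, blocks must partition into parallel classes of size v/k = 3.
Total blocks must therefore be a multiple of 3: 11 = 3·3 + 2 ⇒ not divisible ✗.
Resolvable? NO.

NO


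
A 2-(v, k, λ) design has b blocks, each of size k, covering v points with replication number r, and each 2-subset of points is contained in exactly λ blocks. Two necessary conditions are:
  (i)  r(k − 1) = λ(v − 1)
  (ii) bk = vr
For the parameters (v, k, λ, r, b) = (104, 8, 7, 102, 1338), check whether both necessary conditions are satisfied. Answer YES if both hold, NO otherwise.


Condition (i): r(k − 1) = 102·7 = 714; λ(v − 1) = 7·103 = 721. Match? NO.
Condition (ii): bk = 1338·8 = 10704; vr = 104·102 = 10608. Match? NO.
Both conditions hold? NO.

NO


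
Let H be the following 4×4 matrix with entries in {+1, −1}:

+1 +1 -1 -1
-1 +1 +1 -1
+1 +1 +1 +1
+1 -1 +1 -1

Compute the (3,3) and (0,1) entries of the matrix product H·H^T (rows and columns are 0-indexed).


Row 0 of H: [1, 1, -1, -1].
Row 1 of H: [-1, 1, 1, -1].
Row 3 of H: [1, -1, 1, -1].
(H·H^T)[3][3] = Σ_j H[3][j]·H[3][j] = (1)² + (-1)² + (1)² + (-1)² = 1 + 1 + 1 + 1 = 4.
(H·H^T)[0][1] = Σ_j H[0][j]·H[1][j] = (1)·(-1) + (1)·(1) + (-1)·(1) + (-1)·(-1) = -1 + 1 + -1 + 1 = 0.
So rows 0 and 1 are orthogonal; the diagonal entry equals n = 4.

(3,3) entry = 4; (0,1) entry = 0.


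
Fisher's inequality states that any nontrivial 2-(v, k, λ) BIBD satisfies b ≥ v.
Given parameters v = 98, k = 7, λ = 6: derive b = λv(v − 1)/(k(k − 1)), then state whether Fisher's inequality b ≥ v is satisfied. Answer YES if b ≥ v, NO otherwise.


b = λv(v − 1)/(k(k − 1)) = 6·98·97/(7·6) = 57036/42 = 1358.
Compare with v = 98: b ≥ v, so Fisher's inequality holds.

YES


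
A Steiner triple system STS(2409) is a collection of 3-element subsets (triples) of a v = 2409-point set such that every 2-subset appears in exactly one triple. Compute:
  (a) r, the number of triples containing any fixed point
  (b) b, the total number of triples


An STS(v) is a 2-(v, 3, 1) BIBD: block size k = 3, λ = 1.
Replication: r(k − 1) = λ(v − 1) ⇒ r·2 = 2409 − 1 = 2408 ⇒ r = 1204.
Block count: bk = vr ⇒ b·3 = 2409·1204 = 2900436 ⇒ b = 966812.
(Check via b = v(v − 1)/6 = 2409·2408/6 = 5800872/6 = 966812.)

r = 1204, b = 966812.


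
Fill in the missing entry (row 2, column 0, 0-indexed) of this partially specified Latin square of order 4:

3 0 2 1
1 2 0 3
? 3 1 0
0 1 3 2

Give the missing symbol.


Row 2 contains symbols [0, 1, 3] — missing [2].
Column 0 contains symbols [0, 1, 3] — missing [2].
The missing symbol must appear in both missing sets; intersection = [2].
Therefore the hidden value is 2.

Missing value = 2.
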